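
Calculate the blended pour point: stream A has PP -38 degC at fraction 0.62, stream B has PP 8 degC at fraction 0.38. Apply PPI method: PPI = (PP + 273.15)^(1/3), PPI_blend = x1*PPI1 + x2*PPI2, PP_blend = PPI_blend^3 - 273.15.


PPI_1 = (-38 + 273.15)^(1/3) = 6.172318
PPI_2 = (8 + 273.15)^(1/3) = 6.551077
PPI_blend = 0.62 * 6.172318 + 0.38 * 6.551077 = 6.316246
PP_blend = 6.316246^3 - 273.15 = 251.9864 - 273.15 = -21.16

-21.16 degC


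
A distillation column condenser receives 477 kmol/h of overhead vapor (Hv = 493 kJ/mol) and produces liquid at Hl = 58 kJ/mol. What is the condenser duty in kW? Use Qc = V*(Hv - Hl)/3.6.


Qc = 477 * (493 - 58) / 3.6 = 477 * 435 / 3.6 = 57640

57640 kW


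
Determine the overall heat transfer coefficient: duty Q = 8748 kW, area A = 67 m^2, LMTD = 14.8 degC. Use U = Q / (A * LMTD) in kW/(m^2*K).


From Q = U*A*LMTD, U = Q / (A * LMTD)
U = 8748 / (67 * 14.8) = 8748 / 991.6 = 8.822

8.822 kW/(m^2*K)


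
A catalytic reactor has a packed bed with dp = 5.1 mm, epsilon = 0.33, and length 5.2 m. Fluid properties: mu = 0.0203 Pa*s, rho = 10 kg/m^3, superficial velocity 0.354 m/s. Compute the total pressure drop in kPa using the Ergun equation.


dp = 5.1 mm = 0.0051 m
Viscous term = 150*0.0203*0.354*(1-0.33)^2 / (0.0051^2*0.33^3) = 517676
Inertial term = 1.75*10*0.354^2*(1-0.33) / (0.0051*0.33^3) = 8016.92
dP/L = 517676 + 8016.92 = 525693 Pa/m
dP = 525693 * 5.2 / 1000 = 2734 kPa

2734 kPa


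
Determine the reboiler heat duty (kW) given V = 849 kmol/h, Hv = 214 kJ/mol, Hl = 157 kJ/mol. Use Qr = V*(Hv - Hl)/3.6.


Qr = 849 * (214 - 157) / 3.6 = 849 * 57 / 3.6 = 13440

13440 kW


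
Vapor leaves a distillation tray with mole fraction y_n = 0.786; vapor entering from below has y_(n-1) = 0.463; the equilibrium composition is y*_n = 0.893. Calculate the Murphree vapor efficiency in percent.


Murphree vapor efficiency: EMV = (y_n - y_(n-1)) / (y*_n - y_(n-1)) * 100
EMV = (0.786 - 0.463) / (0.893 - 0.463) * 100 = 0.323 / 0.43 * 100 = 75.12

75.12 %


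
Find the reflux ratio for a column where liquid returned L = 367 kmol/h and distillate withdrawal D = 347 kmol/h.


Reflux ratio definition: R = L / D (liquid returned / distillate withdrawn)
L = 367 kmol/h, D = 347 kmol/h
R = 367 / 347 = 1.058

1.058


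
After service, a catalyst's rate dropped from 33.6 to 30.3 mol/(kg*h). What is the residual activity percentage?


Activity (%) = (rate_used / rate_fresh) * 100
rate_used = 30.3, rate_fresh = 33.6
= (30.3 / 33.6) * 100
= 0.9018 * 100 = 90.18

90.18 %


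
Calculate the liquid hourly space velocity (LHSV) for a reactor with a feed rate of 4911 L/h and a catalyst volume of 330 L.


LHSV = volumetric feed rate / catalyst volume
= 4911 L/h / 330 L
= 14.88 h^-1

14.88 h^-1


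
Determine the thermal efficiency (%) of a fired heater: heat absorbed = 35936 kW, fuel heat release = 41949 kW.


Furnace efficiency = Q_absorbed / Q_fuel * 100
= 35936 / 41949 * 100 = 85.67

85.67 %


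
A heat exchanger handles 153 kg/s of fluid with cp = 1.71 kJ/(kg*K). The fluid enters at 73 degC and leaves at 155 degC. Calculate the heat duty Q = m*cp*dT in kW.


Q = m_dot * cp * delta_T
delta_T = 155 - 73 = 82 K
Q = 153 * 1.71 * 82
= 261.63 * 82
= 21453.66 kW

21453.66 kW


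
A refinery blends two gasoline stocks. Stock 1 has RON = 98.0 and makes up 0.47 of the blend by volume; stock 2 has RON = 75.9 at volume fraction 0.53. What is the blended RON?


Linear blending: RON_blend = sum(vi * RONi)
Contribution 1: 0.47 * 98.0 = 46.06
Contribution 2: 0.53 * 75.9 = 40.227
RON_blend = 46.06 + 40.227 = 86.287

86.287


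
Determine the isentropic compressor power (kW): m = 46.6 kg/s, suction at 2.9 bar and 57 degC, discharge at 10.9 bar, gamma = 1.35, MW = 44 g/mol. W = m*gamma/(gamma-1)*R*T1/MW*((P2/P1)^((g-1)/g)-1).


Isentropic work: W = m*(gamma/(gamma-1))*(R*T1/MW)*((P2/P1)^((gamma-1)/gamma) - 1)
T1 = 57 + 273.15 = 330.15 K
Pressure ratio = 10.9 / 2.9 = 3.75862
Exponent = (1.35 - 1)/1.35 = 0.259259
(P2/P1)^exp - 1 = 3.75862^0.259259 - 1 = 0.409553
W = 46.6 * 1.35 / 0.35 * 8.314 * 330.15 / 44 * 0.409553 = 4592

4592 kW


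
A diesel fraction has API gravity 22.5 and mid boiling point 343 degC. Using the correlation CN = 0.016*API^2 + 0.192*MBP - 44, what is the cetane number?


CN = 0.016 * 22.5^2 + 0.192 * 343 - 44
CN = 8.1 + 65.856 - 44 = 29.956

29.956


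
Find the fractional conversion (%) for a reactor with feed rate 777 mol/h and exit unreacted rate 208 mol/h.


X = (F_in - F_out) / F_in * 100
Moles reacted = 777 - 208 = 569
X = 569 / 777 * 100
= 0.7323 * 100
= 73.23 %

73.23 %


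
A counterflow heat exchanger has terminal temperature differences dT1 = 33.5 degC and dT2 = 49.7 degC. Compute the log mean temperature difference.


LMTD = (dT1 - dT2) / ln(dT1/dT2)
= (33.5 - 49.7) / ln(33.5 / 49.7) = -16.2 / -0.394459 = 41.07

41.07 degC


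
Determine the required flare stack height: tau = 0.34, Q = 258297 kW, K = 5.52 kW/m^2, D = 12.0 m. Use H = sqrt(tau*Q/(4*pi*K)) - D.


tau*Q/(4*pi*K) = 0.34 * 258297 / (4 * pi * 5.52) = 1266.05
sqrt(1266.05) = 35.5816
H = 35.5816 - 12.0 = 23.58

23.58 m


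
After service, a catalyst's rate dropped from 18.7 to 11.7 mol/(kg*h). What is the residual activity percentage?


Activity (%) = (rate_used / rate_fresh) * 100
rate_used = 11.7, rate_fresh = 18.7
= (11.7 / 18.7) * 100
= 0.6257 * 100 = 62.57

62.57 %


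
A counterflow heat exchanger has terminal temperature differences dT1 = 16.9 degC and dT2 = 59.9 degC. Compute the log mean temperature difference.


LMTD = (dT1 - dT2) / ln(dT1/dT2)
= (16.9 - 59.9) / ln(16.9 / 59.9) = -43 / -1.26536 = 33.98

33.98 degC


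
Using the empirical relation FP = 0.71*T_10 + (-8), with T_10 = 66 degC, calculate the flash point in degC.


FP = 0.71 * 66 + (-8) = 38.86

38.86 degC


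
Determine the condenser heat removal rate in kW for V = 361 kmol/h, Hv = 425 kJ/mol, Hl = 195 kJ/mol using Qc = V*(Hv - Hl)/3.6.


Qc = 361 * (425 - 195) / 3.6 = 361 * 230 / 3.6 = 23060

23060 kW


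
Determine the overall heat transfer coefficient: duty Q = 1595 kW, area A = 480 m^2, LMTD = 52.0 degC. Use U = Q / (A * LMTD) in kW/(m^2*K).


From Q = U*A*LMTD, U = Q / (A * LMTD)
U = 1595 / (480 * 52.0) = 1595 / 24960 = 0.06390

0.06390 kW/(m^2*K)


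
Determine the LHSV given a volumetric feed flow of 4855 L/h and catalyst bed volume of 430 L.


LHSV = volumetric feed rate / catalyst volume
= 4855 L/h / 430 L
= 11.29 h^-1

11.29 h^-1


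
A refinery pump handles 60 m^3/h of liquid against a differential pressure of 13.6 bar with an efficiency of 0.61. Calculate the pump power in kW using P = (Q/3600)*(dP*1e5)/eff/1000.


Q = 60 / 3600 = 0.0166667 m^3/s
P = 0.0166667 * (13.6 * 1e5) / 0.61 / 1000 = 37.16

37.16 kW


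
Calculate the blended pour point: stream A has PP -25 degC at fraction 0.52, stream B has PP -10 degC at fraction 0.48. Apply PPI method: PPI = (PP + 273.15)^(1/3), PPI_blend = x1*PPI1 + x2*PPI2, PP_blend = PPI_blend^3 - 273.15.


PPI_1 = (-25 + 273.15)^(1/3) = 6.284028
PPI_2 = (-10 + 273.15)^(1/3) = 6.408176
PPI_blend = 0.52 * 6.284028 + 0.48 * 6.408176 = 6.343619
PP_blend = 6.343619^3 - 273.15 = 255.2768 - 273.15 = -17.87

-17.87 degC


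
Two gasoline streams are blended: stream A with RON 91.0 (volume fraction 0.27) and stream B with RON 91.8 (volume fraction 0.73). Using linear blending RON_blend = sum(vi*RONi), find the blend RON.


Linear blending: RON_blend = sum(vi * RONi)
Contribution 1: 0.27 * 91.0 = 24.57
Contribution 2: 0.73 * 91.8 = 67.014
RON_blend = 24.57 + 67.014 = 91.584

91.584


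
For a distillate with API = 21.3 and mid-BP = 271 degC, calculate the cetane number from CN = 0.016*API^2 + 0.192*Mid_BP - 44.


CN = 0.016 * 21.3^2 + 0.192 * 271 - 44
CN = 7.25904 + 52.032 - 44 = 15.29104

15.29104


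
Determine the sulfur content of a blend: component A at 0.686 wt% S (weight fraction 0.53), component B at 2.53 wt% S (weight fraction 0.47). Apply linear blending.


Linear sulfur blending: S_blend = x1*S1 + x2*S2
Contribution 1: 0.53 * 0.686 = 0.36358 wt%
Contribution 2: 0.47 * 2.53 = 1.1891 wt%
S_blend = 0.36358 + 1.1891 = 1.55268

1.55268 wt%


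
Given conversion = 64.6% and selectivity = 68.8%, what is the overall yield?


Overall yield = conversion (%) * selectivity (%) / 100
Conversion = 64.6%, Selectivity = 68.8%
Y = 64.6 * 68.8 / 100
= 44.4448 %

44.4448 %


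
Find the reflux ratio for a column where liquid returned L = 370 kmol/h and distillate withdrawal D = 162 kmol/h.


Reflux ratio definition: R = L / D (liquid returned / distillate withdrawn)
L = 370 kmol/h, D = 162 kmol/h
R = 370 / 162 = 2.284

2.284


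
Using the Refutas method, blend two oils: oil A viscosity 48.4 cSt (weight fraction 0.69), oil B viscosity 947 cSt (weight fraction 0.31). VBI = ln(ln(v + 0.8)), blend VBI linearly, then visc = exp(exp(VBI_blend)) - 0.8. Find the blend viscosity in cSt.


Refutas method: VBN_i = 14.534*ln(ln(visc_i + 0.8)) + 10.975, blended linearly by mass fraction; since VBN is linear in VBI_i = ln(ln(visc_i + 0.8)) and the fractions sum to 1, blend VBI directly: visc = exp(exp(VBI_blend)) - 0.8
VBI_1 = ln(ln(48.4 + 0.8)) = 1.35992
VBI_2 = ln(ln(947 + 0.8)) = 1.92485
VBI_blend = 0.69 * 1.35992 + 0.31 * 1.92485 = 1.53505
visc_blend = exp(exp(1.53505)) - 0.8 = 102.9

102.9 cSt


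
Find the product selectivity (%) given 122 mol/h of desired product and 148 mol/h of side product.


Selectivity = desired / (desired + undesired) * 100
Total products = 122 + 148 = 270 mol/h
S = 122 / 270 * 100
= 0.4519 * 100
= 45.19 %

45.19 %


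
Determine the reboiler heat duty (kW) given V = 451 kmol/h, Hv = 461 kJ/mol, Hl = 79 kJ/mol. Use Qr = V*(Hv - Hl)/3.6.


Qr = 451 * (461 - 79) / 3.6 = 451 * 382 / 3.6 = 47860

47860 kW


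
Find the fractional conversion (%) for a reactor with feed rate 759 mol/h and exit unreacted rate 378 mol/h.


X = (F_in - F_out) / F_in * 100
Moles reacted = 759 - 378 = 381
X = 381 / 759 * 100
= 0.5020 * 100
= 50.20 %

50.20 %


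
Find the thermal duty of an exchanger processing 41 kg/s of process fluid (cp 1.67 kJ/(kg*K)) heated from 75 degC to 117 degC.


Q = m_dot * cp * delta_T
delta_T = 117 - 75 = 42 K
Q = 41 * 1.67 * 42
= 68.47 * 42
= 2875.74 kW

2875.74 kW


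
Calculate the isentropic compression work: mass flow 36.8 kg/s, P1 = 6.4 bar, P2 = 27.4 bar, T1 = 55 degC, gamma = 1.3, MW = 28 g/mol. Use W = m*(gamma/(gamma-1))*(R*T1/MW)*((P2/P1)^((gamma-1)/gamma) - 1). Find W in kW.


Isentropic work: W = m*(gamma/(gamma-1))*(R*T1/MW)*((P2/P1)^((gamma-1)/gamma) - 1)
T1 = 55 + 273.15 = 328.15 K
Pressure ratio = 27.4 / 6.4 = 4.28125
Exponent = (1.3 - 1)/1.3 = 0.230769
(P2/P1)^exp - 1 = 4.28125^0.230769 - 1 = 0.398772
W = 36.8 * 1.3 / 0.3 * 8.314 * 328.15 / 28 * 0.398772 = 6196

6196 kW


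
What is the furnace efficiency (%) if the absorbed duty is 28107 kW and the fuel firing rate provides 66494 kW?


Furnace efficiency = Q_absorbed / Q_fuel * 100
= 28107 / 66494 * 100 = 42.27

42.27 %


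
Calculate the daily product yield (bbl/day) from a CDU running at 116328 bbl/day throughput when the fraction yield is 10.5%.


Crude throughput = 116328 bbl/day
Fraction yield = 10.5%
yield = throughput * fraction / 100
yield = 116328 * 10.5 / 100 = 12214.44

12214.44 bbl/day


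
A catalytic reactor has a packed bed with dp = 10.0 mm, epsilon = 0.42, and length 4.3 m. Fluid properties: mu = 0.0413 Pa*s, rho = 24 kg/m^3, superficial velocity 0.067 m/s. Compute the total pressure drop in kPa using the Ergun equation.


dp = 10.0 mm = 0.01 m
Viscous term = 150*0.0413*0.067*(1-0.42)^2 / (0.01^2*0.42^3) = 18846.2
Inertial term = 1.75*24*0.067^2*(1-0.42) / (0.01*0.42^3) = 147.598
dP/L = 18846.2 + 147.598 = 18993.8 Pa/m
dP = 18993.8 * 4.3 / 1000 = 81.67 kPa

81.67 kPa


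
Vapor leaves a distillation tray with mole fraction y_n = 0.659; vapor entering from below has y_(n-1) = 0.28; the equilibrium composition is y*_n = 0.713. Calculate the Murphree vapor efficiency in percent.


Murphree vapor efficiency: EMV = (y_n - y_(n-1)) / (y*_n - y_(n-1)) * 100
EMV = (0.659 - 0.28) / (0.713 - 0.28) * 100 = 0.379 / 0.433 * 100 = 87.53

87.53 %


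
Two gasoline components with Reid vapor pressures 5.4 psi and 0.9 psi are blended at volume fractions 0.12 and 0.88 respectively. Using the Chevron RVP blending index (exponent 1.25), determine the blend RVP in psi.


Chevron index: RVP_blend = (sum xi*RVPi^1.25)^(1/1.25)
RVP^1.25 terms: 0.12 * 5.4^1.25 + 0.88 * 0.9^1.25 = 1.75922
RVP_blend = 1.75922^(1/1.25) = 1.571

1.571 psi


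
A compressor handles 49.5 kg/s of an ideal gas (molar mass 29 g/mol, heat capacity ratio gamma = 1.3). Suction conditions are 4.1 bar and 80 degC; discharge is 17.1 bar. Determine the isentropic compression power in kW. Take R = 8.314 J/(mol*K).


Isentropic work: W = m*(gamma/(gamma-1))*(R*T1/MW)*((P2/P1)^((gamma-1)/gamma) - 1)
T1 = 80 + 273.15 = 353.15 K
Pressure ratio = 17.1 / 4.1 = 4.17073
Exponent = (1.3 - 1)/1.3 = 0.230769
(P2/P1)^exp - 1 = 4.17073^0.230769 - 1 = 0.390355
W = 49.5 * 1.3 / 0.3 * 8.314 * 353.15 / 29 * 0.390355 = 8477

8477 kW


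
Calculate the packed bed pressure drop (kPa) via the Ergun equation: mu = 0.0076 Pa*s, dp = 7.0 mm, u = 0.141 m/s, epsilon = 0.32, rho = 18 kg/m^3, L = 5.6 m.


dp = 7.0 mm = 0.007 m
Viscous term = 150*0.0076*0.141*(1-0.32)^2 / (0.007^2*0.32^3) = 46290.9
Inertial term = 1.75*18*0.141^2*(1-0.32) / (0.007*0.32^3) = 1856.56
dP/L = 46290.9 + 1856.56 = 48147.5 Pa/m
dP = 48147.5 * 5.6 / 1000 = 269.6 kPa

269.6 kPa


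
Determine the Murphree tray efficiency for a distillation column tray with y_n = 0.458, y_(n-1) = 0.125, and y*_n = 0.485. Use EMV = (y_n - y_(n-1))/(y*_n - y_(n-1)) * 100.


Murphree vapor efficiency: EMV = (y_n - y_(n-1)) / (y*_n - y_(n-1)) * 100
EMV = (0.458 - 0.125) / (0.485 - 0.125) * 100 = 0.333 / 0.36 * 100 = 92.50

92.50 %


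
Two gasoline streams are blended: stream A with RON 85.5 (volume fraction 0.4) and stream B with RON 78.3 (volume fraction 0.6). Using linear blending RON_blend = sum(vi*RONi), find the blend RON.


Linear blending: RON_blend = sum(vi * RONi)
Contribution 1: 0.4 * 85.5 = 34.2
Contribution 2: 0.6 * 78.3 = 46.98
RON_blend = 34.2 + 46.98 = 81.18

81.18


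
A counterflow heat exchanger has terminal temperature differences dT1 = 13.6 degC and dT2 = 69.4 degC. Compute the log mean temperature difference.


LMTD = (dT1 - dT2) / ln(dT1/dT2)
= (13.6 - 69.4) / ln(13.6 / 69.4) = -55.8 / -1.62982 = 34.24

34.24 degC


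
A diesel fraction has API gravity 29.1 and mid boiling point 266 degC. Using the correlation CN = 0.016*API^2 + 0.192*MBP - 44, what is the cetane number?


CN = 0.016 * 29.1^2 + 0.192 * 266 - 44
CN = 13.54896 + 51.072 - 44 = 20.62096

20.62096


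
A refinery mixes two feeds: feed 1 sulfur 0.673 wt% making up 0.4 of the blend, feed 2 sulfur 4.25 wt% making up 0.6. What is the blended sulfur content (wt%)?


Linear sulfur blending: S_blend = x1*S1 + x2*S2
Contribution 1: 0.4 * 0.673 = 0.2692 wt%
Contribution 2: 0.6 * 4.25 = 2.55 wt%
S_blend = 0.2692 + 2.55 = 2.8192

2.8192 wt%


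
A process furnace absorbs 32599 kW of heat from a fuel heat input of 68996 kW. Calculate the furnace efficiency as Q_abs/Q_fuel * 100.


Furnace efficiency = Q_absorbed / Q_fuel * 100
= 32599 / 68996 * 100 = 47.25

47.25 %


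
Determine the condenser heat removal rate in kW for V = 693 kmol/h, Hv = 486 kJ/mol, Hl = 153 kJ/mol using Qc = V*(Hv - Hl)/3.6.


Qc = 693 * (486 - 153) / 3.6 = 693 * 333 / 3.6 = 64100

64100 kW


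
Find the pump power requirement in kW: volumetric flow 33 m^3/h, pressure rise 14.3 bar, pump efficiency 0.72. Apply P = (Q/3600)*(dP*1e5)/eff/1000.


Q = 33 / 3600 = 0.00916667 m^3/s
P = 0.00916667 * (14.3 * 1e5) / 0.72 / 1000 = 18.21

18.21 kW


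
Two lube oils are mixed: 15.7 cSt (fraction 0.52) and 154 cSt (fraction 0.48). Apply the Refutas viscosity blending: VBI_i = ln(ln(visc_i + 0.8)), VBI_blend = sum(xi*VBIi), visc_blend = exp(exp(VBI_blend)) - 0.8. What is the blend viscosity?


Refutas method: VBN_i = 14.534*ln(ln(visc_i + 0.8)) + 10.975, blended linearly by mass fraction; since VBN is linear in VBI_i = ln(ln(visc_i + 0.8)) and the fractions sum to 1, blend VBI directly: visc = exp(exp(VBI_blend)) - 0.8
VBI_1 = ln(ln(15.7 + 0.8)) = 1.03082
VBI_2 = ln(ln(154 + 0.8)) = 1.61783
VBI_blend = 0.52 * 1.03082 + 0.48 * 1.61783 = 1.31258
visc_blend = exp(exp(1.31258)) - 0.8 = 40.29

40.29 cSt


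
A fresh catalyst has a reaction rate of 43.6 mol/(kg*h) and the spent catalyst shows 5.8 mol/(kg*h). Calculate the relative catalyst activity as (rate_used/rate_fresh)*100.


Activity (%) = (rate_used / rate_fresh) * 100
rate_used = 5.8, rate_fresh = 43.6
= (5.8 / 43.6) * 100
= 0.1330 * 100 = 13.30

13.30 %


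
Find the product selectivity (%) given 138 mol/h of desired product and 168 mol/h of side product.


Selectivity = desired / (desired + undesired) * 100
Total products = 138 + 168 = 306 mol/h
S = 138 / 306 * 100
= 0.4510 * 100
= 45.10 %

45.10 %


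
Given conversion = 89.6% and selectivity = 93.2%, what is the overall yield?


Overall yield = conversion (%) * selectivity (%) / 100
Conversion = 89.6%, Selectivity = 93.2%
Y = 89.6 * 93.2 / 100
= 83.5072 %

83.5072 %


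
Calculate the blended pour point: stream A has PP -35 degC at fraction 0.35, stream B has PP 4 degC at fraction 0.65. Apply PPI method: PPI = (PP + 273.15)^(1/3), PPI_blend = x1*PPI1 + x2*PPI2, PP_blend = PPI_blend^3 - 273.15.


PPI_1 = (-35 + 273.15)^(1/3) = 6.198456
PPI_2 = (4 + 273.15)^(1/3) = 6.51986
PPI_blend = 0.35 * 6.198456 + 0.65 * 6.51986 = 6.407369
PP_blend = 6.407369^3 - 273.15 = 263.0505 - 273.15 = -10.1

-10.1 degC


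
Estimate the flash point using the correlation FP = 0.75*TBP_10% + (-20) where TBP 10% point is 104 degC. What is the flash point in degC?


FP = 0.75 * 104 + (-20) = 58

58 degC


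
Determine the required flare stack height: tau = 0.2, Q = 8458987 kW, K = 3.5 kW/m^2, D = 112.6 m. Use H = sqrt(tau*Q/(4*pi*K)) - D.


tau*Q/(4*pi*K) = 0.2 * 8458987 / (4 * pi * 3.5) = 38465.4
sqrt(38465.4) = 196.126
H = 196.126 - 112.6 = 83.53

83.53 m


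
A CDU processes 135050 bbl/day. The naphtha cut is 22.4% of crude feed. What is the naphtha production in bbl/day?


Crude throughput = 135050 bbl/day
Fraction yield = 22.4%
yield = throughput * fraction / 100
yield = 135050 * 22.4 / 100 = 30251.2

30251.2 bbl/day


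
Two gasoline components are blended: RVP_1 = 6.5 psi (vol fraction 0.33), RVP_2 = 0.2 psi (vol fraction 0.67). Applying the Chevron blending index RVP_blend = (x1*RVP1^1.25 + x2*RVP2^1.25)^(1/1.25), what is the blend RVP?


Chevron index: RVP_blend = (sum xi*RVPi^1.25)^(1/1.25)
RVP^1.25 terms: 0.33 * 6.5^1.25 + 0.67 * 0.2^1.25 = 3.51457
RVP_blend = 3.51457^(1/1.25) = 2.733

2.733 psi


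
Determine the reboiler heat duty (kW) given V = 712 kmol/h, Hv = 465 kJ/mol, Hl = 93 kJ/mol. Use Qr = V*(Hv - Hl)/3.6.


Qr = 712 * (465 - 93) / 3.6 = 712 * 372 / 3.6 = 73570

73570 kW


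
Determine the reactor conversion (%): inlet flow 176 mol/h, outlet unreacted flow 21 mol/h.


X = (F_in - F_out) / F_in * 100
Moles reacted = 176 - 21 = 155
X = 155 / 176 * 100
= 0.8807 * 100
= 88.07 %

88.07 %


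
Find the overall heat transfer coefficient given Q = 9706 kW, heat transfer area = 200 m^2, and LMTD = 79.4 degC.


From Q = U*A*LMTD, U = Q / (A * LMTD)
U = 9706 / (200 * 79.4) = 9706 / 15880 = 0.6112

0.6112 kW/(m^2*K)


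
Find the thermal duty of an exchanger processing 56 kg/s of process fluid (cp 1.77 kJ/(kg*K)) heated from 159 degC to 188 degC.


Q = m_dot * cp * delta_T
delta_T = 188 - 159 = 29 K
Q = 56 * 1.77 * 29
= 99.12 * 29
= 2874.48 kW

2874.48 kW


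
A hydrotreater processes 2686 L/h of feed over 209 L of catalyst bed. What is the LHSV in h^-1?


LHSV = volumetric feed rate / catalyst volume
= 2686 L/h / 209 L
= 12.85 h^-1

12.85 h^-1


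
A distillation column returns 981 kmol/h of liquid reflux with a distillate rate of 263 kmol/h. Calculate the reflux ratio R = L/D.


Reflux ratio definition: R = L / D (liquid returned / distillate withdrawn)
L = 981 kmol/h, D = 263 kmol/h
R = 981 / 263 = 3.730

3.730


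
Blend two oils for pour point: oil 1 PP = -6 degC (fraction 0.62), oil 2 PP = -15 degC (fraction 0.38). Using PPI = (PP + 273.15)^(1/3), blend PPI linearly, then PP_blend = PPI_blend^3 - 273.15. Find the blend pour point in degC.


PPI_1 = (-6 + 273.15)^(1/3) = 6.440482
PPI_2 = (-15 + 273.15)^(1/3) = 6.36733
PPI_blend = 0.62 * 6.440482 + 0.38 * 6.36733 = 6.412684
PP_blend = 6.412684^3 - 273.15 = 263.7057 - 273.15 = -9.44

-9.44 degC


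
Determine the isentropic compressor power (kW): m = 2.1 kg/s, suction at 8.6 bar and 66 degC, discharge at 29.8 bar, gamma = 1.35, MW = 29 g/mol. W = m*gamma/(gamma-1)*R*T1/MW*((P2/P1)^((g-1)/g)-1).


Isentropic work: W = m*(gamma/(gamma-1))*(R*T1/MW)*((P2/P1)^((gamma-1)/gamma) - 1)
T1 = 66 + 273.15 = 339.15 K
Pressure ratio = 29.8 / 8.6 = 3.46512
Exponent = (1.35 - 1)/1.35 = 0.259259
(P2/P1)^exp - 1 = 3.46512^0.259259 - 1 = 0.380152
W = 2.1 * 1.35 / 0.35 * 8.314 * 339.15 / 29 * 0.380152 = 299.4

299.4 kW


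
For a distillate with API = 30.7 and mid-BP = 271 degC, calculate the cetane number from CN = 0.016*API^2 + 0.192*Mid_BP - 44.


CN = 0.016 * 30.7^2 + 0.192 * 271 - 44
CN = 15.07984 + 52.032 - 44 = 23.11184

23.11184


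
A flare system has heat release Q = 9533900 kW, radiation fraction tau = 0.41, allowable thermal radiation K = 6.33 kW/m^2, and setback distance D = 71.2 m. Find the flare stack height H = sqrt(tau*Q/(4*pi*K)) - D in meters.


tau*Q/(4*pi*K) = 0.41 * 9533900 / (4 * pi * 6.33) = 49140.6
sqrt(49140.6) = 221.677
H = 221.677 - 71.2 = 150.5

150.5 m


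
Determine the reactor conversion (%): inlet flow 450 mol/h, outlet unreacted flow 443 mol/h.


X = (F_in - F_out) / F_in * 100
Moles reacted = 450 - 443 = 7
X = 7 / 450 * 100
= 0.01556 * 100
= 1.556 %

1.556 %


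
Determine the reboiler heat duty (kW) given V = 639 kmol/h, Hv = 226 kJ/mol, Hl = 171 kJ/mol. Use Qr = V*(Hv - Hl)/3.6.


Qr = 639 * (226 - 171) / 3.6 = 639 * 55 / 3.6 = 9762

9762 kW


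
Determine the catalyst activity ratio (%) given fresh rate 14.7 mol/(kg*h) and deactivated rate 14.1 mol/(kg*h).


Activity (%) = (rate_used / rate_fresh) * 100
rate_used = 14.1, rate_fresh = 14.7
= (14.1 / 14.7) * 100
= 0.9592 * 100 = 95.92

95.92 %


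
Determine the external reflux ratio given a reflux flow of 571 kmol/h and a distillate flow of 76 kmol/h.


Reflux ratio definition: R = L / D (liquid returned / distillate withdrawn)
L = 571 kmol/h, D = 76 kmol/h
R = 571 / 76 = 7.513

7.513


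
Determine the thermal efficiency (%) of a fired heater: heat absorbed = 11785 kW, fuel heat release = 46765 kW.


Furnace efficiency = Q_absorbed / Q_fuel * 100
= 11785 / 46765 * 100 = 25.20

25.20 %


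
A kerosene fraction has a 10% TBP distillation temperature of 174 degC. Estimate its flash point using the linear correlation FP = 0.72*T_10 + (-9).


FP = 0.72 * 174 + (-9) = 116.28

116.28 degC


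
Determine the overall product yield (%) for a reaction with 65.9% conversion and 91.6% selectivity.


Overall yield = conversion (%) * selectivity (%) / 100
Conversion = 65.9%, Selectivity = 91.6%
Y = 65.9 * 91.6 / 100
= 60.3644 %

60.3644 %


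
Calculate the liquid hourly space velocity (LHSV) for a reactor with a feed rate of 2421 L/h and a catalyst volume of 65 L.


LHSV = volumetric feed rate / catalyst volume
= 2421 L/h / 65 L
= 37.25 h^-1

37.25 h^-1


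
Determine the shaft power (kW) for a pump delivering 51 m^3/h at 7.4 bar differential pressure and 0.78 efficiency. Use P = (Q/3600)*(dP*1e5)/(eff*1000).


Q = 51 / 3600 = 0.0141667 m^3/s
P = 0.0141667 * (7.4 * 1e5) / 0.78 / 1000 = 13.44

13.44 kW


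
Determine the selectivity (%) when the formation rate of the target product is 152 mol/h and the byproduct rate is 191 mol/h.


Selectivity = desired / (desired + undesired) * 100
Total products = 152 + 191 = 343 mol/h
S = 152 / 343 * 100
= 0.4431 * 100
= 44.31 %

44.31 %


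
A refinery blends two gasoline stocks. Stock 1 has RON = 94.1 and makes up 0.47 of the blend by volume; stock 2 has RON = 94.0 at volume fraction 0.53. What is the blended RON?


Linear blending: RON_blend = sum(vi * RONi)
Contribution 1: 0.47 * 94.1 = 44.227
Contribution 2: 0.53 * 94.0 = 49.82
RON_blend = 44.227 + 49.82 = 94.047

94.047


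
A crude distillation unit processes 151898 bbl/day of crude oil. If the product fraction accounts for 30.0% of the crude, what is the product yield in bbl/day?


Crude throughput = 151898 bbl/day
Fraction yield = 30.0%
yield = throughput * fraction / 100
yield = 151898 * 30.0 / 100 = 45569.4

45569.4 bbl/day


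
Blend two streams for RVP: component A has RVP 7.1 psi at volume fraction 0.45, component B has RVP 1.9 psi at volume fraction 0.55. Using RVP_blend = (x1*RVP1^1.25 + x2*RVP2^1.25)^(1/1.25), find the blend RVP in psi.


Chevron index: RVP_blend = (sum xi*RVPi^1.25)^(1/1.25)
RVP^1.25 terms: 0.45 * 7.1^1.25 + 0.55 * 1.9^1.25 = 6.44226
RVP_blend = 6.44226^(1/1.25) = 4.438

4.438 psi


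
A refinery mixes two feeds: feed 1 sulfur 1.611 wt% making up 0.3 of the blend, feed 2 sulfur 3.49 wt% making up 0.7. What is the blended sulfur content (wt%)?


Linear sulfur blending: S_blend = x1*S1 + x2*S2
Contribution 1: 0.3 * 1.611 = 0.4833 wt%
Contribution 2: 0.7 * 3.49 = 2.443 wt%
S_blend = 0.4833 + 2.443 = 2.9263

2.9263 wt%


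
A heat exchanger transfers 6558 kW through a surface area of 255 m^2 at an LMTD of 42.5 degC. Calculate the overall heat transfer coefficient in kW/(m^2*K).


From Q = U*A*LMTD, U = Q / (A * LMTD)
U = 6558 / (255 * 42.5) = 6558 / 10837.5 = 0.6051

0.6051 kW/(m^2*K)


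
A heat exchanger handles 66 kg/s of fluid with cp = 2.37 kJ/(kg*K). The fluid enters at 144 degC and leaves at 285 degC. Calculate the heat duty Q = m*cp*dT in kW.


Q = m_dot * cp * delta_T
delta_T = 285 - 144 = 141 K
Q = 66 * 2.37 * 141
= 156.42 * 141
= 22055.22 kW

22055.22 kW


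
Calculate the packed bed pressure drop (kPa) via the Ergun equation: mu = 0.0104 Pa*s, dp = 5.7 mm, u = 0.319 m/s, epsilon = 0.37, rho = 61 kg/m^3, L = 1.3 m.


dp = 5.7 mm = 0.0057 m
Viscous term = 150*0.0104*0.319*(1-0.37)^2 / (0.0057^2*0.37^3) = 120017
Inertial term = 1.75*61*0.319^2*(1-0.37) / (0.0057*0.37^3) = 23703.4
dP/L = 120017 + 23703.4 = 143720 Pa/m
dP = 143720 * 1.3 / 1000 = 186.8 kPa

186.8 kPa


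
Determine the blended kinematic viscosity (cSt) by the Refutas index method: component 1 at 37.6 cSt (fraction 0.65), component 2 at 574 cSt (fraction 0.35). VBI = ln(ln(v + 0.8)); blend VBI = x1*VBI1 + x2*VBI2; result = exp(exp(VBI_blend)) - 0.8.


Refutas method: VBN_i = 14.534*ln(ln(visc_i + 0.8)) + 10.975, blended linearly by mass fraction; since VBN is linear in VBI_i = ln(ln(visc_i + 0.8)) and the fractions sum to 1, blend VBI directly: visc = exp(exp(VBI_blend)) - 0.8
VBI_1 = ln(ln(37.6 + 0.8)) = 1.29419
VBI_2 = ln(ln(574 + 0.8)) = 1.84909
VBI_blend = 0.65 * 1.29419 + 0.35 * 1.84909 = 1.4884
visc_blend = exp(exp(1.4884)) - 0.8 = 83.13

83.13 cSt


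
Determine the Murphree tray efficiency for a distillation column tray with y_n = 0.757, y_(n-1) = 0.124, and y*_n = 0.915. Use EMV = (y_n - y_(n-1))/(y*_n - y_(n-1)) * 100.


Murphree vapor efficiency: EMV = (y_n - y_(n-1)) / (y*_n - y_(n-1)) * 100
EMV = (0.757 - 0.124) / (0.915 - 0.124) * 100 = 0.633 / 0.791 * 100 = 80.03

80.03 %


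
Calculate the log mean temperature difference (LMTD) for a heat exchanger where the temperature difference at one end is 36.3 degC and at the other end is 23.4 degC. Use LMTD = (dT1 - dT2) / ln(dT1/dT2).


LMTD = (dT1 - dT2) / ln(dT1/dT2)
= (36.3 - 23.4) / ln(36.3 / 23.4) = 12.9 / 0.439082 = 29.38

29.38 degC


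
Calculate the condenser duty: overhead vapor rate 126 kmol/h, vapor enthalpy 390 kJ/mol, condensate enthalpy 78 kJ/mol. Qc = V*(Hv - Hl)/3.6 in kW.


Qc = 126 * (390 - 78) / 3.6 = 126 * 312 / 3.6 = 10920

10920 kW


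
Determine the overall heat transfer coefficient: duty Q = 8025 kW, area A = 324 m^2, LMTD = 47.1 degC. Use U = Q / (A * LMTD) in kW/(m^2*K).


From Q = U*A*LMTD, U = Q / (A * LMTD)
U = 8025 / (324 * 47.1) = 8025 / 15260.4 = 0.5259

0.5259 kW/(m^2*K)


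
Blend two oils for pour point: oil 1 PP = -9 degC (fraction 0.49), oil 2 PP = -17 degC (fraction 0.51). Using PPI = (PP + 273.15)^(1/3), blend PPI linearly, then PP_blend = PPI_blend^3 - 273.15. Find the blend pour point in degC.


PPI_1 = (-9 + 273.15)^(1/3) = 6.416283
PPI_2 = (-17 + 273.15)^(1/3) = 6.350844
PPI_blend = 0.49 * 6.416283 + 0.51 * 6.350844 = 6.382909
PP_blend = 6.382909^3 - 273.15 = 260.0495 - 273.15 = -13.1

-13.1 degC


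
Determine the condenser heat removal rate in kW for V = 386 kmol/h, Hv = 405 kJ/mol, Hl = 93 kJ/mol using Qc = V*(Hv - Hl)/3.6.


Qc = 386 * (405 - 93) / 3.6 = 386 * 312 / 3.6 = 33450

33450 kW


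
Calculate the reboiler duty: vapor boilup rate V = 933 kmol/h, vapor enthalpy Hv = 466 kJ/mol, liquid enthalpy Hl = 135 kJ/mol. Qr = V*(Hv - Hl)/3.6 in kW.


Qr = 933 * (466 - 135) / 3.6 = 933 * 331 / 3.6 = 85780

85780 kW


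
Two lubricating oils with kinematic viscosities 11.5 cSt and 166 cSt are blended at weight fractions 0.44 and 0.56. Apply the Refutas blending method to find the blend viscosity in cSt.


Refutas method: VBN_i = 14.534*ln(ln(visc_i + 0.8)) + 10.975, blended linearly by mass fraction; since VBN is linear in VBI_i = ln(ln(visc_i + 0.8)) and the fractions sum to 1, blend VBI directly: visc = exp(exp(VBI_blend)) - 0.8
VBI_1 = ln(ln(11.5 + 0.8)) = 0.920123
VBI_2 = ln(ln(166 + 0.8)) = 1.63253
VBI_blend = 0.44 * 0.920123 + 0.56 * 1.63253 = 1.31907
visc_blend = exp(exp(1.31907)) - 0.8 = 41.30

41.30 cSt


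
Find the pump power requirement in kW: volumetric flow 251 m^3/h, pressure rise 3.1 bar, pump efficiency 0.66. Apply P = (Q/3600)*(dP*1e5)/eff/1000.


Q = 251 / 3600 = 0.0697222 m^3/s
P = 0.0697222 * (3.1 * 1e5) / 0.66 / 1000 = 32.75

32.75 kW


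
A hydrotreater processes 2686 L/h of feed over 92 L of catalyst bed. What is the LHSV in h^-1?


LHSV = volumetric feed rate / catalyst volume
= 2686 L/h / 92 L
= 29.20 h^-1

29.20 h^-1


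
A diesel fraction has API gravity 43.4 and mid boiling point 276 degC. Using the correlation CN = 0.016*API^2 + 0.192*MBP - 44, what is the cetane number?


CN = 0.016 * 43.4^2 + 0.192 * 276 - 44
CN = 30.13696 + 52.992 - 44 = 39.12896

39.12896


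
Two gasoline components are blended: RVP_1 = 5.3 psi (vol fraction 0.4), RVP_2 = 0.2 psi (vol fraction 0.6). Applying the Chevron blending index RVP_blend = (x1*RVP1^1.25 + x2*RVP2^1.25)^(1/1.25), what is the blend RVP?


Chevron index: RVP_blend = (sum xi*RVPi^1.25)^(1/1.25)
RVP^1.25 terms: 0.4 * 5.3^1.25 + 0.6 * 0.2^1.25 = 3.29691
RVP_blend = 3.29691^(1/1.25) = 2.597

2.597 psi


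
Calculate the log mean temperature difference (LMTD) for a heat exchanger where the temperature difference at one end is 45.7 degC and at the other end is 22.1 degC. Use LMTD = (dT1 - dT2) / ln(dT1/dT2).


LMTD = (dT1 - dT2) / ln(dT1/dT2)
= (45.7 - 22.1) / ln(45.7 / 22.1) = 23.6 / 0.726521 = 32.48

32.48 degC


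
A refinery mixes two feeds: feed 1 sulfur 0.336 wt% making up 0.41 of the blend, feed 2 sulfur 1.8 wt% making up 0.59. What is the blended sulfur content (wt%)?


Linear sulfur blending: S_blend = x1*S1 + x2*S2
Contribution 1: 0.41 * 0.336 = 0.13776 wt%
Contribution 2: 0.59 * 1.8 = 1.062 wt%
S_blend = 0.13776 + 1.062 = 1.19976

1.19976 wt%


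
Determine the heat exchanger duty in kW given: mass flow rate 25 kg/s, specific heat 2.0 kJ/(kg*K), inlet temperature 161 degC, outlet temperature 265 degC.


Q = m_dot * cp * delta_T
delta_T = 265 - 161 = 104 K
Q = 25 * 2.0 * 104
= 50 * 104
= 5200 kW

5200 kW


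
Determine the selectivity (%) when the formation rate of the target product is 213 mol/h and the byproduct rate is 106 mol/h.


Selectivity = desired / (desired + undesired) * 100
Total products = 213 + 106 = 319 mol/h
S = 213 / 319 * 100
= 0.6677 * 100
= 66.77 %

66.77 %


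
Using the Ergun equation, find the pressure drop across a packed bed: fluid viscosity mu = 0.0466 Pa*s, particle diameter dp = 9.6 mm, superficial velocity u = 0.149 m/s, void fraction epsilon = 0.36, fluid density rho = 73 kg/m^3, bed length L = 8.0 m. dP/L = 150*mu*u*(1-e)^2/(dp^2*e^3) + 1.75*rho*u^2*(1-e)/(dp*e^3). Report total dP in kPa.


dp = 9.6 mm = 0.0096 m
Viscous term = 150*0.0466*0.149*(1-0.36)^2 / (0.0096^2*0.36^3) = 99214.1
Inertial term = 1.75*73*0.149^2*(1-0.36) / (0.0096*0.36^3) = 4052.61
dP/L = 99214.1 + 4052.61 = 103267 Pa/m
dP = 103267 * 8.0 / 1000 = 826.1 kPa

826.1 kPa


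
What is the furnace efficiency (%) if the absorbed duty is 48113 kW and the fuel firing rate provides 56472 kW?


Furnace efficiency = Q_absorbed / Q_fuel * 100
= 48113 / 56472 * 100 = 85.20

85.20 %


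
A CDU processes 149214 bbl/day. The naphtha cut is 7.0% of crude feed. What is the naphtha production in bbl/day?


Crude throughput = 149214 bbl/day
Fraction yield = 7.0%
yield = throughput * fraction / 100
yield = 149214 * 7.0 / 100 = 10444.98

10444.98 bbl/day


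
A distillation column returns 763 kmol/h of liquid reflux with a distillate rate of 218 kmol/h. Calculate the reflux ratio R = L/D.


Reflux ratio definition: R = L / D (liquid returned / distillate withdrawn)
L = 763 kmol/h, D = 218 kmol/h
R = 763 / 218 = 3.500

3.500


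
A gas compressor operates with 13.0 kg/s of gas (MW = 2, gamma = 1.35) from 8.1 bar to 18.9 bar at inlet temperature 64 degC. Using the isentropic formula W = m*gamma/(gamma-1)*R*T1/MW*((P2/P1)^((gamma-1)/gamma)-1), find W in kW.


Isentropic work: W = m*(gamma/(gamma-1))*(R*T1/MW)*((P2/P1)^((gamma-1)/gamma) - 1)
T1 = 64 + 273.15 = 337.15 K
Pressure ratio = 18.9 / 8.1 = 2.33333
Exponent = (1.35 - 1)/1.35 = 0.259259
(P2/P1)^exp - 1 = 2.33333^0.259259 - 1 = 0.245665
W = 13.0 * 1.35 / 0.35 * 8.314 * 337.15 / 2 * 0.245665 = 17260

17260 kW


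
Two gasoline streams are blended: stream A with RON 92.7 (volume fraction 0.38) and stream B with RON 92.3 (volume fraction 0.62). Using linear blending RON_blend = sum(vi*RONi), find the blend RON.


Linear blending: RON_blend = sum(vi * RONi)
Contribution 1: 0.38 * 92.7 = 35.226
Contribution 2: 0.62 * 92.3 = 57.226
RON_blend = 35.226 + 57.226 = 92.452

92.452


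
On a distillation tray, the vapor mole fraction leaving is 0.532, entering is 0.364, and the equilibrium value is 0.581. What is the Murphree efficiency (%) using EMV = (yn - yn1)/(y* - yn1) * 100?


Murphree vapor efficiency: EMV = (y_n - y_(n-1)) / (y*_n - y_(n-1)) * 100
EMV = (0.532 - 0.364) / (0.581 - 0.364) * 100 = 0.168 / 0.217 * 100 = 77.42

77.42 %


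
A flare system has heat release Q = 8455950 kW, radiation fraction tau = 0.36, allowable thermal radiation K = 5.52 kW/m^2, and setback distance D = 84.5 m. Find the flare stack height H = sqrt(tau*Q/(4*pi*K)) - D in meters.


tau*Q/(4*pi*K) = 0.36 * 8455950 / (4 * pi * 5.52) = 43885
sqrt(43885) = 209.487
H = 209.487 - 84.5 = 125.0

125.0 m


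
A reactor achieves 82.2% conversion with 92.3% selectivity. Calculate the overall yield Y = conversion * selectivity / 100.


Overall yield = conversion (%) * selectivity (%) / 100
Conversion = 82.2%, Selectivity = 92.3%
Y = 82.2 * 92.3 / 100
= 75.8706 %

75.8706 %


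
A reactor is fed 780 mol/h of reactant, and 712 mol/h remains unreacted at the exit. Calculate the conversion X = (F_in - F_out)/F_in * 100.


X = (F_in - F_out) / F_in * 100
Moles reacted = 780 - 712 = 68
X = 68 / 780 * 100
= 0.08718 * 100
= 8.718 %

8.718 %


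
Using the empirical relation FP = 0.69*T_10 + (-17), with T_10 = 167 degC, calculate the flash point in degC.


FP = 0.69 * 167 + (-17) = 98.23

98.23 degC


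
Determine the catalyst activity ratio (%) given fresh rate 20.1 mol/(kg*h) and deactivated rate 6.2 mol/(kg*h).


Activity (%) = (rate_used / rate_fresh) * 100
rate_used = 6.2, rate_fresh = 20.1
= (6.2 / 20.1) * 100
= 0.3085 * 100 = 30.85

30.85 %


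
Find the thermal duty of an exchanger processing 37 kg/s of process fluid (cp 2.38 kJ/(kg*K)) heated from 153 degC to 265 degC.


Q = m_dot * cp * delta_T
delta_T = 265 - 153 = 112 K
Q = 37 * 2.38 * 112
= 88.06 * 112
= 9862.72 kW

9862.72 kW


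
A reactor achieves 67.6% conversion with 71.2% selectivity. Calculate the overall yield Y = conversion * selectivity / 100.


Overall yield = conversion (%) * selectivity (%) / 100
Conversion = 67.6%, Selectivity = 71.2%
Y = 67.6 * 71.2 / 100
= 48.1312 %

48.1312 %


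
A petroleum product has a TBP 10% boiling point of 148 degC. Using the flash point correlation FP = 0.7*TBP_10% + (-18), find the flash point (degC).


FP = 0.7 * 148 + (-18) = 85.6

85.6 degC


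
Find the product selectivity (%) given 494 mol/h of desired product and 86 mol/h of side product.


Selectivity = desired / (desired + undesired) * 100
Total products = 494 + 86 = 580 mol/h
S = 494 / 580 * 100
= 0.8517 * 100
= 85.17 %

85.17 %


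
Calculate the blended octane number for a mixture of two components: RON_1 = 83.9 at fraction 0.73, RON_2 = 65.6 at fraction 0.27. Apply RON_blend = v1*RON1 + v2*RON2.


Linear blending: RON_blend = sum(vi * RONi)
Contribution 1: 0.73 * 83.9 = 61.247
Contribution 2: 0.27 * 65.6 = 17.712
RON_blend = 61.247 + 17.712 = 78.959

78.959


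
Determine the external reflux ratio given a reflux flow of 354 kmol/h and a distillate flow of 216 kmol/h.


Reflux ratio definition: R = L / D (liquid returned / distillate withdrawn)
L = 354 kmol/h, D = 216 kmol/h
R = 354 / 216 = 1.639

1.639


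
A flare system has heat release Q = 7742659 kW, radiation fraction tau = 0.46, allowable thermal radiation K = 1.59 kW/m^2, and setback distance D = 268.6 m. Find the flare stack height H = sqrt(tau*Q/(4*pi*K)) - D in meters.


tau*Q/(4*pi*K) = 0.46 * 7742659 / (4 * pi * 1.59) = 178255
sqrt(178255) = 422.203
H = 422.203 - 268.6 = 153.6

153.6 m


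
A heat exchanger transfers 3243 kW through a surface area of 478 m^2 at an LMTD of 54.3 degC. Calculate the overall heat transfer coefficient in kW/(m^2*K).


From Q = U*A*LMTD, U = Q / (A * LMTD)
U = 3243 / (478 * 54.3) = 3243 / 25955.4 = 0.1249

0.1249 kW/(m^2*K)


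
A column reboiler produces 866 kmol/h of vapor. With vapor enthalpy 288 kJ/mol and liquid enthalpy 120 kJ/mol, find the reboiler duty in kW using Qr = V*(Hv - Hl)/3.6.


Qr = 866 * (288 - 120) / 3.6 = 866 * 168 / 3.6 = 40410

40410 kW


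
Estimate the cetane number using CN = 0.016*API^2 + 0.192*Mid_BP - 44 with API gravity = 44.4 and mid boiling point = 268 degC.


CN = 0.016 * 44.4^2 + 0.192 * 268 - 44
CN = 31.54176 + 51.456 - 44 = 38.99776

38.99776


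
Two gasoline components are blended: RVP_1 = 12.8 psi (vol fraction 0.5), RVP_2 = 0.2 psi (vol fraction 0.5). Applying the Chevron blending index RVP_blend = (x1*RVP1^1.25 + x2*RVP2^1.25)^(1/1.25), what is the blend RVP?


Chevron index: RVP_blend = (sum xi*RVPi^1.25)^(1/1.25)
RVP^1.25 terms: 0.5 * 12.8^1.25 + 0.5 * 0.2^1.25 = 12.1724
RVP_blend = 12.1724^(1/1.25) = 7.384

7.384 psi


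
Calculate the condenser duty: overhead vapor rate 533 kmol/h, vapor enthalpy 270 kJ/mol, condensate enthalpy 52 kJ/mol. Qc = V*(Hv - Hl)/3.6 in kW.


Qc = 533 * (270 - 52) / 3.6 = 533 * 218 / 3.6 = 32280

32280 kW


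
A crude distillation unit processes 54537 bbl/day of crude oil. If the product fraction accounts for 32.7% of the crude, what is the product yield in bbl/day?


Crude throughput = 54537 bbl/day
Fraction yield = 32.7%
yield = throughput * fraction / 100
yield = 54537 * 32.7 / 100 = 17833.599

17833.599 bbl/day


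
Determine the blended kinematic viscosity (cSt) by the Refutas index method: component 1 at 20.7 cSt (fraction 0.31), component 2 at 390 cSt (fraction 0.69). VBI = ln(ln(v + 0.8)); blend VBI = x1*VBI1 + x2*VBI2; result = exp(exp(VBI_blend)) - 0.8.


Refutas method: VBN_i = 14.534*ln(ln(visc_i + 0.8)) + 10.975, blended linearly by mass fraction; since VBN is linear in VBI_i = ln(ln(visc_i + 0.8)) and the fractions sum to 1, blend VBI directly: visc = exp(exp(VBI_blend)) - 0.8
VBI_1 = ln(ln(20.7 + 0.8)) = 1.12104
VBI_2 = ln(ln(390 + 0.8)) = 1.78644
VBI_blend = 0.31 * 1.12104 + 0.69 * 1.78644 = 1.58017
visc_blend = exp(exp(1.58017)) - 0.8 = 127.7

127.7 cSt
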